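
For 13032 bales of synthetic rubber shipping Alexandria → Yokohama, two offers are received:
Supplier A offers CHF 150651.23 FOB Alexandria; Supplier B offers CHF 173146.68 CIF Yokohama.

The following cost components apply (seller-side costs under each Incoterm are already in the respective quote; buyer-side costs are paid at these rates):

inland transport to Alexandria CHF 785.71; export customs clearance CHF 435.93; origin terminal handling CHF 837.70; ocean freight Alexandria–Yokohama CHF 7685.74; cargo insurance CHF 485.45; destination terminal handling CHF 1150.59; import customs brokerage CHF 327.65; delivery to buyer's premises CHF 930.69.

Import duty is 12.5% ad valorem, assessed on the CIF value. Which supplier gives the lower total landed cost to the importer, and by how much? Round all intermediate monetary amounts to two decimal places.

Supplier A is cheaper by CHF 16114.80

Supplier A (FOB):
CIF value = FOB price + freight + insurance = 150651.23 + 7685.74 + 485.45 = 158822.42
Import duty = 158822.42 × 12.5% = 19852.80
Buyer bears (A): 7685.74 + 485.45 + 1150.59 + 327.65 + 930.69 = 10580.12
Landed cost (A) = invoice 150651.23 + 10580.12 + duty 19852.80 = 181084.15
Supplier B (CIF):
The CIF price already equals the CIF value: 173146.68
Import duty = 173146.68 × 12.5% = 21643.34
Buyer bears (B): 1150.59 + 327.65 + 930.69 = 2408.93
Landed cost (B) = invoice 173146.68 + 2408.93 + duty 21643.34 = 197198.95
Difference = |181084.15 − 197198.95| = 16114.80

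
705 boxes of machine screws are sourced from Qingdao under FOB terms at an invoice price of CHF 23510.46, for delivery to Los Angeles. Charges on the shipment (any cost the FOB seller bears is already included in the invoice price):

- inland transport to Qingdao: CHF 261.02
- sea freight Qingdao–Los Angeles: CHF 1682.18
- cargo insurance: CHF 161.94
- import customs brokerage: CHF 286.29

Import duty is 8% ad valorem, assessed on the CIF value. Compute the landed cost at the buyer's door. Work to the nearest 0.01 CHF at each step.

Total landed cost: CHF 27669.24

FOB: the seller bears costs until goods are on board at the origin port; the buyer bears freight, insurance and all costs thereafter.
Already in the invoice (seller's account under FOB): inland to port — exclude.
CIF value = FOB price + freight + insurance = 23510.46 + 1682.18 + 161.94 = 25354.58
Import duty = 25354.58 × 8% = 2028.37
Buyer bears: freight 1682.18 + insurance 161.94 + brokerage 286.29 + duty 2028.37 = 4158.78
Landed cost = invoice 23510.46 + 4158.78 = 27669.24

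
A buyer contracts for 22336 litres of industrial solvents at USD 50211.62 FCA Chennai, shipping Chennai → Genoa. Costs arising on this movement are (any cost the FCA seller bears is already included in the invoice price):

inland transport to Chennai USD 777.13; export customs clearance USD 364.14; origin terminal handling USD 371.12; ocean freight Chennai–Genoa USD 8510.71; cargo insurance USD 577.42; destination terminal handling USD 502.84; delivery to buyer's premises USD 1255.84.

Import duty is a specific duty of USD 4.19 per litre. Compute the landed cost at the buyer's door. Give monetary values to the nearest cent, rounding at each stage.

Total landed cost: USD 155017.39

FCA: the seller delivers export-cleared goods to the carrier; the buyer bears costs from that point.
Already in the invoice (seller's account under FCA): inland to port, export clearance — exclude.
CIF value = FCA price + origin terminal + freight + insurance = 50211.62 + 371.12 + 8510.71 + 577.42 = 59670.87
Import duty = 22336 × 4.19 = 93587.84
Buyer bears: origin terminal 371.12 + freight 8510.71 + insurance 577.42 + destination terminal 502.84 + delivery 1255.84 + duty 93587.84 = 104805.77
Landed cost = invoice 50211.62 + 104805.77 = 155017.39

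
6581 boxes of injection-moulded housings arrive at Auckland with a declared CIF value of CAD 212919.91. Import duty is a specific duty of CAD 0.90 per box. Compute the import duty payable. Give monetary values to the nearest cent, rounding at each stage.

Import duty = 6581 × 0.90 = 5922.90

Import duty: CAD 5922.90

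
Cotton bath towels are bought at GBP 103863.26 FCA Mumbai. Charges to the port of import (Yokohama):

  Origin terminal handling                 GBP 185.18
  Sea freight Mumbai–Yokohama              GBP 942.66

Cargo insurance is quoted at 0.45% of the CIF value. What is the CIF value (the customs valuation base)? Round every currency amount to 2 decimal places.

CIF value: GBP 105465.70

Let C be the CIF value. C = FCA price + pre-shipment costs + freight + 0.45% × C
C − 0.45% × C = 103863.26 + 185.18 + 942.66
0.9955 × C = 104991.10
C = 104991.10 / 0.9955 = 105465.70
Insurance premium = 0.45% × 105465.70 = 474.60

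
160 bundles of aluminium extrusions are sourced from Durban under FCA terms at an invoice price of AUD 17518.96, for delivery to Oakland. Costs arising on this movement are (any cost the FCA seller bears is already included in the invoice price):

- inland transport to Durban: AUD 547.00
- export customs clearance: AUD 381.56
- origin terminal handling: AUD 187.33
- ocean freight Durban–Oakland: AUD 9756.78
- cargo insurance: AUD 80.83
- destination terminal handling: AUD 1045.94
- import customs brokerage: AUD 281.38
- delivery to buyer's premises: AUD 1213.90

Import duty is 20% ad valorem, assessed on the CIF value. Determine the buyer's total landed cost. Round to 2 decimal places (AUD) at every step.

FCA: the seller delivers export-cleared goods to the carrier; the buyer bears costs from that point.
Already in the invoice (seller's account under FCA): inland to port, export clearance — exclude.
CIF value = FCA price + origin terminal + freight + insurance = 17518.96 + 187.33 + 9756.78 + 80.83 = 27543.90
Import duty = 27543.90 × 20% = 5508.78
Buyer bears: origin terminal 187.33 + freight 9756.78 + insurance 80.83 + destination terminal 1045.94 + brokerage 281.38 + delivery 1213.90 + duty 5508.78 = 18074.94
Landed cost = invoice 17518.96 + 18074.94 = 35593.90

Total landed cost: AUD 35593.90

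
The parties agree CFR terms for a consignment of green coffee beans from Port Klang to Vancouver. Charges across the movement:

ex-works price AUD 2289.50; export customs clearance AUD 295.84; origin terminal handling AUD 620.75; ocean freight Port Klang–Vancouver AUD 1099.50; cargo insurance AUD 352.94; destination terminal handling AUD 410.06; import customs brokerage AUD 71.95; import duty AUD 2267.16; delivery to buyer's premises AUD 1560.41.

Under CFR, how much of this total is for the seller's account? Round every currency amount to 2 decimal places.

Seller's account: AUD 4305.59

CFR: the seller pays costs through ocean freight to the destination port, but not insurance.
Seller's account: goods 2289.50 + export clearance 295.84 + origin terminal 620.75 + freight 1099.50 = 4305.59
Buyer's account: insurance 352.94 + destination terminal 410.06 + brokerage 71.95 + duty 2267.16 + delivery 1560.41 = 4662.52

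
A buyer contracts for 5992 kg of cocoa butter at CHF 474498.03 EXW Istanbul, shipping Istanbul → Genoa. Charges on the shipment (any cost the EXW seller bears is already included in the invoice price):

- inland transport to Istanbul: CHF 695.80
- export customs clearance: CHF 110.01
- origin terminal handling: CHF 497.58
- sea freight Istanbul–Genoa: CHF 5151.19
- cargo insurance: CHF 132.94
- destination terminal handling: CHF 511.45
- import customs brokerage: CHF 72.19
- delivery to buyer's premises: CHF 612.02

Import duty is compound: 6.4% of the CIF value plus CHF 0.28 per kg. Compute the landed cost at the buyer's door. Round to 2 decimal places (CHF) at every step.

Total landed cost: CHF 514748.45

EXW: the seller makes goods available at their premises; the buyer bears all onward costs.
CIF value = EXW price + inland to port + export clearance + origin terminal + freight + insurance = 474498.03 + 695.80 + 110.01 + 497.58 + 5151.19 + 132.94 = 481085.55
Ad valorem component: 481085.55 × 6.4% = 30789.48
Specific component: 5992 × 0.28 = 1677.76
Import duty = 30789.48 + 1677.76 = 32467.24
Buyer bears: inland to port 695.80 + export clearance 110.01 + origin terminal 497.58 + freight 5151.19 + insurance 132.94 + destination terminal 511.45 + brokerage 72.19 + delivery 612.02 + duty 32467.24 = 40250.42
Landed cost = invoice 474498.03 + 40250.42 = 514748.45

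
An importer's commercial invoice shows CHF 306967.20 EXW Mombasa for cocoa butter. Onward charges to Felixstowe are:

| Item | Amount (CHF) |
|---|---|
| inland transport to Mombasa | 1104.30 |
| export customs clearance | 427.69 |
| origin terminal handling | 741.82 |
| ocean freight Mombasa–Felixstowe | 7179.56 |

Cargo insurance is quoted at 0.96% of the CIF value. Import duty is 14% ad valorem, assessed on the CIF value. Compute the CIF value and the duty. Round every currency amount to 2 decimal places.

CIF value: CHF 319487.65; import duty: CHF 44728.27

Let C be the CIF value. C = EXW price + pre-shipment costs + freight + 0.96% × C
C − 0.96% × C = 306967.20 + 1104.30 + 427.69 + 741.82 + 7179.56
0.9904 × C = 316420.57
C = 316420.57 / 0.9904 = 319487.65
Insurance premium = 0.96% × 319487.65 = 3067.08
Import duty = 319487.65 × 14% = 44728.27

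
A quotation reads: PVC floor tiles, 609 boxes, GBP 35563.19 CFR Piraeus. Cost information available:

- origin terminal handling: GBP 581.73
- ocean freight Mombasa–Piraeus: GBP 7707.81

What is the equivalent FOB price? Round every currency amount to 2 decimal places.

FOB price: GBP 27855.38

Not relevant to the conversion: origin terminal — on the seller under both CFR and FOB; already in the CFR price and stays in the FOB price.
From CFR to FOB, the seller no longer bears: freight.
FOB price = 35563.19 − 7707.81 = 27855.38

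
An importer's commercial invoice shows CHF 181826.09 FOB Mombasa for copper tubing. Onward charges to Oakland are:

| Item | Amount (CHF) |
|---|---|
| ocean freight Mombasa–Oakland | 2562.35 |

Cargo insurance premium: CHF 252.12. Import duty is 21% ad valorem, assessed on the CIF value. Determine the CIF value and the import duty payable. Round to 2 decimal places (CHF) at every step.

CIF = FOB price + freight + insurance
CIF = 181826.09 + 2562.35 + 252.12 = 184640.56
Import duty = 184640.56 × 21% = 38774.52

CIF value: CHF 184640.56; import duty: CHF 38774.52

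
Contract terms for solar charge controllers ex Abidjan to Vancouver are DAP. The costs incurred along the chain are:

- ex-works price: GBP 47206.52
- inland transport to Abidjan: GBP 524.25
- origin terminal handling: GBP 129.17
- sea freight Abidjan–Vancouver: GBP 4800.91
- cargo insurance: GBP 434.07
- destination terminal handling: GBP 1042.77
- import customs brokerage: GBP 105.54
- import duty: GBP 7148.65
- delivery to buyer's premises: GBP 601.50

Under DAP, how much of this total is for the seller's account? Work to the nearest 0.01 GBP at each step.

Seller's account: GBP 54739.19

DAP: the seller bears all costs to the named destination except import duty and clearance.
Seller's account: goods 47206.52 + inland to port 524.25 + origin terminal 129.17 + freight 4800.91 + insurance 434.07 + destination terminal 1042.77 + delivery 601.50 = 54739.19
Buyer's account: brokerage 105.54 + duty 7148.65 = 7254.19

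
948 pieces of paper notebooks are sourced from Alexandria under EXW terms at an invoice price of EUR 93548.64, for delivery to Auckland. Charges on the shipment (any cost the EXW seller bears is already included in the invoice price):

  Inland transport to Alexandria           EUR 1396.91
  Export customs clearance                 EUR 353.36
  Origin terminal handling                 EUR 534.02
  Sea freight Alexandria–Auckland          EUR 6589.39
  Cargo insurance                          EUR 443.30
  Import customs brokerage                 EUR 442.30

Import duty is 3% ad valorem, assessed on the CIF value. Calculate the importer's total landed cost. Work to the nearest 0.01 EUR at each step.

Total landed cost: EUR 106393.89

EXW: the seller makes goods available at their premises; the buyer bears all onward costs.
CIF value = EXW price + inland to port + export clearance + origin terminal + freight + insurance = 93548.64 + 1396.91 + 353.36 + 534.02 + 6589.39 + 443.30 = 102865.62
Import duty = 102865.62 × 3% = 3085.97
Buyer bears: inland to port 1396.91 + export clearance 353.36 + origin terminal 534.02 + freight 6589.39 + insurance 443.30 + brokerage 442.30 + duty 3085.97 = 12845.25
Landed cost = invoice 93548.64 + 12845.25 = 106393.89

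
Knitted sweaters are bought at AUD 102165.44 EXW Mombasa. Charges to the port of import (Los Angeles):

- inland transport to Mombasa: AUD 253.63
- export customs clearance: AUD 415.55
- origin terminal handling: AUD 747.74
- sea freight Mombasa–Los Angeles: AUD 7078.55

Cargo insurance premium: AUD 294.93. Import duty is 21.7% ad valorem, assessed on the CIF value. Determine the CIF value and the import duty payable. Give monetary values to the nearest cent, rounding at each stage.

CIF = EXW price + pre-shipment costs + freight + insurance
CIF = 102165.44 + 253.63 + 415.55 + 747.74 + 7078.55 + 294.93 = 110955.84
Import duty = 110955.84 × 21.7% = 24077.42

CIF value: AUD 110955.84; import duty: AUD 24077.42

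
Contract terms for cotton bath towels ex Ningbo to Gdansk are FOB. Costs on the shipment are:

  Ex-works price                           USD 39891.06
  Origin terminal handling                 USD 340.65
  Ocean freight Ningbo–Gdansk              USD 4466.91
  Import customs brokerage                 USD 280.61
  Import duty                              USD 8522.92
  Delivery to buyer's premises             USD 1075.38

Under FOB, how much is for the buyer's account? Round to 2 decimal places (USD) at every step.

FOB: the seller bears costs until goods are on board at the origin port; the buyer bears freight, insurance and all costs thereafter.
Seller's account: goods 39891.06 + origin terminal 340.65 = 40231.71
Buyer's account: freight 4466.91 + brokerage 280.61 + duty 8522.92 + delivery 1075.38 = 14345.82

Buyer's account: USD 14345.82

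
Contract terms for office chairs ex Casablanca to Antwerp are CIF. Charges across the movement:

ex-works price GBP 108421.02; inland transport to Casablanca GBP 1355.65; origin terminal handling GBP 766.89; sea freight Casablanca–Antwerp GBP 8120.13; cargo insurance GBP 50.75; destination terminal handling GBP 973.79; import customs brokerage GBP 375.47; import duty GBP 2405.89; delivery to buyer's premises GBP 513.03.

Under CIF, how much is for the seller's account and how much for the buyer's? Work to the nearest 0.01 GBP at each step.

Seller: GBP 118714.44; buyer: GBP 4268.18

CIF: the seller pays costs through ocean freight and marine insurance to the destination port.
Seller's account: goods 108421.02 + inland to port 1355.65 + origin terminal 766.89 + freight 8120.13 + insurance 50.75 = 118714.44
Buyer's account: destination terminal 973.79 + brokerage 375.47 + duty 2405.89 + delivery 513.03 = 4268.18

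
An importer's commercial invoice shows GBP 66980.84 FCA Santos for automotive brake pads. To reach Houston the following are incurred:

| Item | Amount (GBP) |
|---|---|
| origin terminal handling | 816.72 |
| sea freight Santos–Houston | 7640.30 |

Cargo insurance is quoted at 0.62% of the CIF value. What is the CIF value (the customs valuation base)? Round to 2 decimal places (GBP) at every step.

Let C be the CIF value. C = FCA price + pre-shipment costs + freight + 0.62% × C
C − 0.62% × C = 66980.84 + 816.72 + 7640.30
0.9938 × C = 75437.86
C = 75437.86 / 0.9938 = 75908.49
Insurance premium = 0.62% × 75908.49 = 470.63

CIF value: GBP 75908.49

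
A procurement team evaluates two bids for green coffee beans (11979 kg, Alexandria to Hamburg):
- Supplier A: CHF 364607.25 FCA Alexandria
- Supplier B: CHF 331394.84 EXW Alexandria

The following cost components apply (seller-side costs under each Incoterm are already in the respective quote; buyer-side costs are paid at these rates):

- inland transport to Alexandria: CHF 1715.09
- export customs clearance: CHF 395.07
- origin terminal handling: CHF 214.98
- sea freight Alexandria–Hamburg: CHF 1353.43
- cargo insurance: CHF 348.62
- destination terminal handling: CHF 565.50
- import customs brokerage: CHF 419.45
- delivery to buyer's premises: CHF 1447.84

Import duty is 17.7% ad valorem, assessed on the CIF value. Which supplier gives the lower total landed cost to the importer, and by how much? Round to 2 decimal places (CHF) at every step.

Supplier A (FCA):
CIF value = FCA price + origin terminal + freight + insurance = 364607.25 + 214.98 + 1353.43 + 348.62 = 366524.28
Import duty = 366524.28 × 17.7% = 64874.80
Buyer bears (A): 214.98 + 1353.43 + 348.62 + 565.50 + 419.45 + 1447.84 = 4349.82
Landed cost (A) = invoice 364607.25 + 4349.82 + duty 64874.80 = 433831.87
Supplier B (EXW):
CIF value = EXW price + inland to port + export clearance + origin terminal + freight + insurance = 331394.84 + 1715.09 + 395.07 + 214.98 + 1353.43 + 348.62 = 335422.03
Import duty = 335422.03 × 17.7% = 59369.70
Buyer bears (B): 1715.09 + 395.07 + 214.98 + 1353.43 + 348.62 + 565.50 + 419.45 + 1447.84 = 6459.98
Landed cost (B) = invoice 331394.84 + 6459.98 + duty 59369.70 = 397224.52
Difference = |433831.87 − 397224.52| = 36607.35

Supplier B is cheaper by CHF 36607.35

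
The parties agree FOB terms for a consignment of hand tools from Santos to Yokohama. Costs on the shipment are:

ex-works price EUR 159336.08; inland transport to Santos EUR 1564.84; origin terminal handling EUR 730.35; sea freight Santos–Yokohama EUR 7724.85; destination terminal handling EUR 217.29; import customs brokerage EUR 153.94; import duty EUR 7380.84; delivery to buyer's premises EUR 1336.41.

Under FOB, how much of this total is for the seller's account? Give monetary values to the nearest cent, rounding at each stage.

Seller's account: EUR 161631.27

FOB: the seller bears costs until goods are on board at the origin port; the buyer bears freight, insurance and all costs thereafter.
Seller's account: goods 159336.08 + inland to port 1564.84 + origin terminal 730.35 = 161631.27
Buyer's account: freight 7724.85 + destination terminal 217.29 + brokerage 153.94 + duty 7380.84 + delivery 1336.41 = 16813.33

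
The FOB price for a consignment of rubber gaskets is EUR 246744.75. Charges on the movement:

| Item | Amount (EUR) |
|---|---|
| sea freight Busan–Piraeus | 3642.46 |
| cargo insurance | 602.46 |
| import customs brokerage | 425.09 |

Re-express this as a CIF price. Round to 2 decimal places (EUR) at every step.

CIF price: EUR 250989.67

Not relevant to the conversion: brokerage — on the buyer under both terms; not part of either seller's price.
From FOB to CIF, the seller additionally bears: freight, insurance.
CIF price = 246744.75 + 3642.46 + 602.46 = 250989.67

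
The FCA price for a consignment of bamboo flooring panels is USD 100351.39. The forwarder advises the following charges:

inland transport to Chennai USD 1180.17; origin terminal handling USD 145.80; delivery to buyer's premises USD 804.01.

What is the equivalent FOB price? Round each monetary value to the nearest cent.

FOB price: USD 100497.19

Not relevant to the conversion: inland to port — on the seller under both FCA and FOB; already in the FCA price and stays in the FOB price. delivery — on the buyer under both terms; not part of either seller's price.
From FCA to FOB, the seller additionally bears: origin terminal.
FOB price = 100351.39 + 145.80 = 100497.19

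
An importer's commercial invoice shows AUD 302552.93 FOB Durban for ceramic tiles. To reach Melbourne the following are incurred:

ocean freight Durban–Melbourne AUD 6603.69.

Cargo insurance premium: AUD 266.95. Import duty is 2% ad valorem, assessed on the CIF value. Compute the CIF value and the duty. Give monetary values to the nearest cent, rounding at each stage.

CIF value: AUD 309423.57; import duty: AUD 6188.47

CIF = FOB price + freight + insurance
CIF = 302552.93 + 6603.69 + 266.95 = 309423.57
Import duty = 309423.57 × 2% = 6188.47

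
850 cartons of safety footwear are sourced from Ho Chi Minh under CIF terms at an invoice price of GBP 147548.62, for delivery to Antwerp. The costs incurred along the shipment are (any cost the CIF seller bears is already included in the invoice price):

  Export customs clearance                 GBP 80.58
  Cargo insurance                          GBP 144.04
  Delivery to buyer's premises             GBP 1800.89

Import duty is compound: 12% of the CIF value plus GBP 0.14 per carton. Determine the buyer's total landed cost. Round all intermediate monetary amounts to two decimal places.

Total landed cost: GBP 167174.34

CIF: the seller pays costs through ocean freight and marine insurance to the destination port.
Already in the invoice (seller's account under CIF): export clearance, insurance — exclude.
The CIF price already equals the CIF value: 147548.62
Ad valorem component: 147548.62 × 12% = 17705.83
Specific component: 850 × 0.14 = 119.00
Import duty = 17705.83 + 119.00 = 17824.83
Buyer bears: delivery 1800.89 + duty 17824.83 = 19625.72
Landed cost = invoice 147548.62 + 19625.72 = 167174.34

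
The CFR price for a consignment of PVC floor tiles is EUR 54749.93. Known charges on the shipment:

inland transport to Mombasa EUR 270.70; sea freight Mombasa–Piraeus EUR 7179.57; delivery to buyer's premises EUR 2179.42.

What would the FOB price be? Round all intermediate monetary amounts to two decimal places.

FOB price: EUR 47570.36

Not relevant to the conversion: inland to port — on the seller under both CFR and FOB; already in the CFR price and stays in the FOB price. delivery — on the buyer under both terms; not part of either seller's price.
From CFR to FOB, the seller no longer bears: freight.
FOB price = 54749.93 − 7179.57 = 47570.36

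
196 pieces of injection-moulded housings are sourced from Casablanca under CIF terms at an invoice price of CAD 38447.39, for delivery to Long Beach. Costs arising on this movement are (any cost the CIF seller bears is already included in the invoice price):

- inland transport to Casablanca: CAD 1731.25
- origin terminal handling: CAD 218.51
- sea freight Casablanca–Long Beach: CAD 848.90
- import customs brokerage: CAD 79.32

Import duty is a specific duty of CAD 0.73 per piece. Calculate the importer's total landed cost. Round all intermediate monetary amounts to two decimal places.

CIF: the seller pays costs through ocean freight and marine insurance to the destination port.
Already in the invoice (seller's account under CIF): inland to port, origin terminal, freight — exclude.
The CIF price already equals the CIF value: 38447.39
Import duty = 196 × 0.73 = 143.08
Buyer bears: brokerage 79.32 + duty 143.08 = 222.40
Landed cost = invoice 38447.39 + 222.40 = 38669.79

Total landed cost: CAD 38669.79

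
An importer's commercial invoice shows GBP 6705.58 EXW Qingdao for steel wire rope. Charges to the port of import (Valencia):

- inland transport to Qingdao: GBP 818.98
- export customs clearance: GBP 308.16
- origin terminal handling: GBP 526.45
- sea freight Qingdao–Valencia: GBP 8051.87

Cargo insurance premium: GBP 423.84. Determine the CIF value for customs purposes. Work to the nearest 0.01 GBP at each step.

CIF = EXW price + pre-shipment costs + freight + insurance
CIF = 6705.58 + 818.98 + 308.16 + 526.45 + 8051.87 + 423.84 = 16834.88

CIF value: GBP 16834.88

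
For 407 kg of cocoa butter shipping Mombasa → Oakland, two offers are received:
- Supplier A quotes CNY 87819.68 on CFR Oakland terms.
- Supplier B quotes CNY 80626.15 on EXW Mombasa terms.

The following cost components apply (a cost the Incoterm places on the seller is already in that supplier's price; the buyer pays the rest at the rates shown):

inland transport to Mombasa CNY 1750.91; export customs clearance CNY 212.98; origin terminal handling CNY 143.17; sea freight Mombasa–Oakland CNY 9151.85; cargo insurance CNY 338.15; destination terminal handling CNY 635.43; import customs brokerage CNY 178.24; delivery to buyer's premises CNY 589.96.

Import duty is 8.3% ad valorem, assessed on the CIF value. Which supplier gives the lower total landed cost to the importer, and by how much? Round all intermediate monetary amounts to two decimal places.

Supplier A (CFR):
CIF value = CFR price + insurance = 87819.68 + 338.15 = 88157.83
Import duty = 88157.83 × 8.3% = 7317.10
Buyer bears (A): 338.15 + 635.43 + 178.24 + 589.96 = 1741.78
Landed cost (A) = invoice 87819.68 + 1741.78 + duty 7317.10 = 96878.56
Supplier B (EXW):
CIF value = EXW price + inland to port + export clearance + origin terminal + freight + insurance = 80626.15 + 1750.91 + 212.98 + 143.17 + 9151.85 + 338.15 = 92223.21
Import duty = 92223.21 × 8.3% = 7654.53
Buyer bears (B): 1750.91 + 212.98 + 143.17 + 9151.85 + 338.15 + 635.43 + 178.24 + 589.96 = 13000.69
Landed cost (B) = invoice 80626.15 + 13000.69 + duty 7654.53 = 101281.37
Difference = |96878.56 − 101281.37| = 4402.81

Supplier A is cheaper by CNY 4402.81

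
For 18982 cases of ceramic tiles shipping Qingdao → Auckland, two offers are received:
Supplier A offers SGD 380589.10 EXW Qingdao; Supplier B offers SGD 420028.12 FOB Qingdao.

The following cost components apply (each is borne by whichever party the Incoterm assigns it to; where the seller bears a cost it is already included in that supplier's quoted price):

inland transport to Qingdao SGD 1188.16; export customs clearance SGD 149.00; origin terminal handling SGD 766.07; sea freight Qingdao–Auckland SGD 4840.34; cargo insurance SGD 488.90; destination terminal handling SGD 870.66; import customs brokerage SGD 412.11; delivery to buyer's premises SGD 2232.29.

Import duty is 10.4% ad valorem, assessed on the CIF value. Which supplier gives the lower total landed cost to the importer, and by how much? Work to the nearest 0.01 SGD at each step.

Supplier A is cheaper by SGD 41218.72

Supplier A (EXW):
CIF value = EXW price + inland to port + export clearance + origin terminal + freight + insurance = 380589.10 + 1188.16 + 149.00 + 766.07 + 4840.34 + 488.90 = 388021.57
Import duty = 388021.57 × 10.4% = 40354.24
Buyer bears (A): 1188.16 + 149.00 + 766.07 + 4840.34 + 488.90 + 870.66 + 412.11 + 2232.29 = 10947.53
Landed cost (A) = invoice 380589.10 + 10947.53 + duty 40354.24 = 431890.87
Supplier B (FOB):
CIF value = FOB price + freight + insurance = 420028.12 + 4840.34 + 488.90 = 425357.36
Import duty = 425357.36 × 10.4% = 44237.17
Buyer bears (B): 4840.34 + 488.90 + 870.66 + 412.11 + 2232.29 = 8844.30
Landed cost (B) = invoice 420028.12 + 8844.30 + duty 44237.17 = 473109.59
Difference = |431890.87 − 473109.59| = 41218.72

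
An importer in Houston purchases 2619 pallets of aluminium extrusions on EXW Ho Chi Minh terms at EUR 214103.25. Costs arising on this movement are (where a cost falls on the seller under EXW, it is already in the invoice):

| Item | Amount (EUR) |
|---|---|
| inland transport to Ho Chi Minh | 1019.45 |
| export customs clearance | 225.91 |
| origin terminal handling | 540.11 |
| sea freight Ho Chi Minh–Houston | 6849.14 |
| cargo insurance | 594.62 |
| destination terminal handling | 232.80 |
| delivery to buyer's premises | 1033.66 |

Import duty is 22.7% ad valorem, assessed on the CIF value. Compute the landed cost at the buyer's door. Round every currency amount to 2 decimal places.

Total landed cost: EUR 275295.41

EXW: the seller makes goods available at their premises; the buyer bears all onward costs.
CIF value = EXW price + inland to port + export clearance + origin terminal + freight + insurance = 214103.25 + 1019.45 + 225.91 + 540.11 + 6849.14 + 594.62 = 223332.48
Import duty = 223332.48 × 22.7% = 50696.47
Buyer bears: inland to port 1019.45 + export clearance 225.91 + origin terminal 540.11 + freight 6849.14 + insurance 594.62 + destination terminal 232.80 + delivery 1033.66 + duty 50696.47 = 61192.16
Landed cost = invoice 214103.25 + 61192.16 = 275295.41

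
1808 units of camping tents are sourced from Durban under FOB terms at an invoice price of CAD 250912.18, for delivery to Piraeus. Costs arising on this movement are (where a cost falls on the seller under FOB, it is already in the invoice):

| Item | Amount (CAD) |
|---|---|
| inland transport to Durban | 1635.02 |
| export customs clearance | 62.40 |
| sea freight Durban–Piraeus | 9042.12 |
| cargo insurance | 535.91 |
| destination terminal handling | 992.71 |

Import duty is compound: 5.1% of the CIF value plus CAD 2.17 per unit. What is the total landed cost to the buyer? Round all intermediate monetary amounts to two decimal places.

FOB: the seller bears costs until goods are on board at the origin port; the buyer bears freight, insurance and all costs thereafter.
Already in the invoice (seller's account under FOB): inland to port, export clearance — exclude.
CIF value = FOB price + freight + insurance = 250912.18 + 9042.12 + 535.91 = 260490.21
Ad valorem component: 260490.21 × 5.1% = 13285.00
Specific component: 1808 × 2.17 = 3923.36
Import duty = 13285.00 + 3923.36 = 17208.36
Buyer bears: freight 9042.12 + insurance 535.91 + destination terminal 992.71 + duty 17208.36 = 27779.10
Landed cost = invoice 250912.18 + 27779.10 = 278691.28

Total landed cost: CAD 278691.28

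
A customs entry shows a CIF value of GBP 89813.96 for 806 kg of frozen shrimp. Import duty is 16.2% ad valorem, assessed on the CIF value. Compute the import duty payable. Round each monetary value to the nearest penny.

Import duty = 89813.96 × 16.2% = 14549.86

Import duty: GBP 14549.86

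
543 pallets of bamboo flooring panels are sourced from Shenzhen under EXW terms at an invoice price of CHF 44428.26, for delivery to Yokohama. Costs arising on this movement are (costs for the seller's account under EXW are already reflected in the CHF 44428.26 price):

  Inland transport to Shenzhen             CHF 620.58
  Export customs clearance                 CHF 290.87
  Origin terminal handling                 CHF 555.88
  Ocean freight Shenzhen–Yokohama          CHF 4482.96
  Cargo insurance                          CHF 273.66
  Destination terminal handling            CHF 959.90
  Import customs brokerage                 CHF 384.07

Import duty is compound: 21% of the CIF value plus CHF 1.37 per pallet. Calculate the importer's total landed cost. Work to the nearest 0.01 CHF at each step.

Total landed cost: CHF 63377.05

EXW: the seller makes goods available at their premises; the buyer bears all onward costs.
CIF value = EXW price + inland to port + export clearance + origin terminal + freight + insurance = 44428.26 + 620.58 + 290.87 + 555.88 + 4482.96 + 273.66 = 50652.21
Ad valorem component: 50652.21 × 21% = 10636.96
Specific component: 543 × 1.37 = 743.91
Import duty = 10636.96 + 743.91 = 11380.87
Buyer bears: inland to port 620.58 + export clearance 290.87 + origin terminal 555.88 + freight 4482.96 + insurance 273.66 + destination terminal 959.90 + brokerage 384.07 + duty 11380.87 = 18948.79
Landed cost = invoice 44428.26 + 18948.79 = 63377.05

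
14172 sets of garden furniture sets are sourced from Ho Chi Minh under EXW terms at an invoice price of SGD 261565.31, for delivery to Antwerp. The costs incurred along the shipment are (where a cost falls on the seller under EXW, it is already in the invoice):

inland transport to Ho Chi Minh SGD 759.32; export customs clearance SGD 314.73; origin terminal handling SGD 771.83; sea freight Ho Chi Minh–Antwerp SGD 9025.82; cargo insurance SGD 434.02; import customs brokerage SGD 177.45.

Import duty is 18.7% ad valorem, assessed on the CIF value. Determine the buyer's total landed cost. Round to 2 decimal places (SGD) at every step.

Total landed cost: SGD 324075.36

EXW: the seller makes goods available at their premises; the buyer bears all onward costs.
CIF value = EXW price + inland to port + export clearance + origin terminal + freight + insurance = 261565.31 + 759.32 + 314.73 + 771.83 + 9025.82 + 434.02 = 272871.03
Import duty = 272871.03 × 18.7% = 51026.88
Buyer bears: inland to port 759.32 + export clearance 314.73 + origin terminal 771.83 + freight 9025.82 + insurance 434.02 + brokerage 177.45 + duty 51026.88 = 62510.05
Landed cost = invoice 261565.31 + 62510.05 = 324075.36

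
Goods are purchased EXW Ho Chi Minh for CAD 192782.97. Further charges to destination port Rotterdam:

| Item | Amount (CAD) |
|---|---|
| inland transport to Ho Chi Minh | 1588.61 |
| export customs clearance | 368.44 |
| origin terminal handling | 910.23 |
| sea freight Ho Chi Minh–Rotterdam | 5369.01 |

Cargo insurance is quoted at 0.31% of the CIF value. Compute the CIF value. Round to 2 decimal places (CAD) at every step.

CIF value: CAD 201644.36

Let C be the CIF value. C = EXW price + pre-shipment costs + freight + 0.31% × C
C − 0.31% × C = 192782.97 + 1588.61 + 368.44 + 910.23 + 5369.01
0.9969 × C = 201019.26
C = 201019.26 / 0.9969 = 201644.36
Insurance premium = 0.31% × 201644.36 = 625.10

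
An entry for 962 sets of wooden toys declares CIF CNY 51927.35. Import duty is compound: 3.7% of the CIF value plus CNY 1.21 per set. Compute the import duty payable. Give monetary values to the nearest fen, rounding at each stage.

Import duty: CNY 3085.33

Ad valorem component: 51927.35 × 3.7% = 1921.31
Specific component: 962 × 1.21 = 1164.02
Import duty = 1921.31 + 1164.02 = 3085.33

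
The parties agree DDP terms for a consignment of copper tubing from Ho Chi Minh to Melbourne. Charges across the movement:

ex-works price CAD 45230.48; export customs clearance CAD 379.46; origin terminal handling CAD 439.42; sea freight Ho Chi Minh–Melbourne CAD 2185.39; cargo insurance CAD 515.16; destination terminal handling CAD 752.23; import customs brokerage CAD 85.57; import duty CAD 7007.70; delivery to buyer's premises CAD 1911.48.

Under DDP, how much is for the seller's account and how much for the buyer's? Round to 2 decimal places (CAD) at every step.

DDP: the seller bears all costs including import duty.
Seller's account: goods 45230.48 + export clearance 379.46 + origin terminal 439.42 + freight 2185.39 + insurance 515.16 + destination terminal 752.23 + brokerage 85.57 + duty 7007.70 + delivery 1911.48 = 58506.89
Buyer's account: 0.00

Seller: CAD 58506.89; buyer: CAD 0.00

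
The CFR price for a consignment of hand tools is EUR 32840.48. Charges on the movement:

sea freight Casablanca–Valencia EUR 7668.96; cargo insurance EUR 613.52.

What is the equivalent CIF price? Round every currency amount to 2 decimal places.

Not relevant to the conversion: freight — on the seller under both CFR and CIF; already in the CFR price and stays in the CIF price.
From CFR to CIF, the seller additionally bears: insurance.
CIF price = 32840.48 + 613.52 = 33454.00

CIF price: EUR 33454.00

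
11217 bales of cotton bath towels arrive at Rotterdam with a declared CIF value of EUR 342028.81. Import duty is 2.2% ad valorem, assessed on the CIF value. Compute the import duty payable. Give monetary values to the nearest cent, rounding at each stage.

Import duty = 342028.81 × 2.2% = 7524.63

Import duty: EUR 7524.63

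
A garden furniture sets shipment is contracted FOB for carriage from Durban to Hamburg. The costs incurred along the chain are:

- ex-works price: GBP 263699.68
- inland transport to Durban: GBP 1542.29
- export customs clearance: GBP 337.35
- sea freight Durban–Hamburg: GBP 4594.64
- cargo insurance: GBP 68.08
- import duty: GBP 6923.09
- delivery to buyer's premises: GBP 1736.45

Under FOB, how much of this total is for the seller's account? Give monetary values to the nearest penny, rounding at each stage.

FOB: the seller bears costs until goods are on board at the origin port; the buyer bears freight, insurance and all costs thereafter.
Seller's account: goods 263699.68 + inland to port 1542.29 + export clearance 337.35 = 265579.32
Buyer's account: freight 4594.64 + insurance 68.08 + duty 6923.09 + delivery 1736.45 = 13322.26

Seller's account: GBP 265579.32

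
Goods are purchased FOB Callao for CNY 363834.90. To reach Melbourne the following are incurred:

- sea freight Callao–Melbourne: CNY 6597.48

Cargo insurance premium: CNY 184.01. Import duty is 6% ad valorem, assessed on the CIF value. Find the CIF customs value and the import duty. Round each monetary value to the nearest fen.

CIF = FOB price + freight + insurance
CIF = 363834.90 + 6597.48 + 184.01 = 370616.39
Import duty = 370616.39 × 6% = 22236.98

CIF value: CNY 370616.39; import duty: CNY 22236.98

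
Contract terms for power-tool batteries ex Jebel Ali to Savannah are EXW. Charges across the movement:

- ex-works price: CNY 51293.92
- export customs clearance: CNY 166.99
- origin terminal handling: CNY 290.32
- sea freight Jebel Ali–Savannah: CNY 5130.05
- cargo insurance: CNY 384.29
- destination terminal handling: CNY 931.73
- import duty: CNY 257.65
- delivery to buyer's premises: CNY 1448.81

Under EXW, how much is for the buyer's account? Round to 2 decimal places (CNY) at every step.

Buyer's account: CNY 8609.84

EXW: the seller makes goods available at their premises; the buyer bears all onward costs.
Seller's account: goods 51293.92 = 51293.92
Buyer's account: export clearance 166.99 + origin terminal 290.32 + freight 5130.05 + insurance 384.29 + destination terminal 931.73 + duty 257.65 + delivery 1448.81 = 8609.84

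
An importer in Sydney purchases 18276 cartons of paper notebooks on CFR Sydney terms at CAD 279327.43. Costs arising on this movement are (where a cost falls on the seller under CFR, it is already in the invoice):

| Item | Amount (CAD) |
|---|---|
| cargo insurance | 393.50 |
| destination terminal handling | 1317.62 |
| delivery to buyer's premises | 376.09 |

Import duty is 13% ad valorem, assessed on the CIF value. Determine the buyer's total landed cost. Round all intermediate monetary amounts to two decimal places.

Total landed cost: CAD 317778.36

CFR: the seller pays costs through ocean freight to the destination port, but not insurance.
CIF value = CFR price + insurance = 279327.43 + 393.50 = 279720.93
Import duty = 279720.93 × 13% = 36363.72
Buyer bears: insurance 393.50 + destination terminal 1317.62 + delivery 376.09 + duty 36363.72 = 38450.93
Landed cost = invoice 279327.43 + 38450.93 = 317778.36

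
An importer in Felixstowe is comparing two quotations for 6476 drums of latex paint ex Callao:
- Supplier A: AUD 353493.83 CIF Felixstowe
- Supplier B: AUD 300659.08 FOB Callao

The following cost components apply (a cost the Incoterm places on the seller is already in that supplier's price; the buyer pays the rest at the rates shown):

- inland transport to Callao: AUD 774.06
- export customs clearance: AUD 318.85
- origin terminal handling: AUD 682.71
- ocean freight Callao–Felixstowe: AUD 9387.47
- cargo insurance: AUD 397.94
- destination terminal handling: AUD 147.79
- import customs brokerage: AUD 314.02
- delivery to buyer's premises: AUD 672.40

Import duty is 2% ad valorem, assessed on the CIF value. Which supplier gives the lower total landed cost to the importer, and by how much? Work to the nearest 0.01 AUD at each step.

Supplier B is cheaper by AUD 43910.33

Supplier A (CIF):
The CIF price already equals the CIF value: 353493.83
Import duty = 353493.83 × 2% = 7069.88
Buyer bears (A): 147.79 + 314.02 + 672.40 = 1134.21
Landed cost (A) = invoice 353493.83 + 1134.21 + duty 7069.88 = 361697.92
Supplier B (FOB):
CIF value = FOB price + freight + insurance = 300659.08 + 9387.47 + 397.94 = 310444.49
Import duty = 310444.49 × 2% = 6208.89
Buyer bears (B): 9387.47 + 397.94 + 147.79 + 314.02 + 672.40 = 10919.62
Landed cost (B) = invoice 300659.08 + 10919.62 + duty 6208.89 = 317787.59
Difference = |361697.92 − 317787.59| = 43910.33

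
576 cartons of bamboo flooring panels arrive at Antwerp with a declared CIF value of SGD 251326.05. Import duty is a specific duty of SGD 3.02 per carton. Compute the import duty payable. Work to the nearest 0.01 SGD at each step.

Import duty: SGD 1739.52

Import duty = 576 × 3.02 = 1739.52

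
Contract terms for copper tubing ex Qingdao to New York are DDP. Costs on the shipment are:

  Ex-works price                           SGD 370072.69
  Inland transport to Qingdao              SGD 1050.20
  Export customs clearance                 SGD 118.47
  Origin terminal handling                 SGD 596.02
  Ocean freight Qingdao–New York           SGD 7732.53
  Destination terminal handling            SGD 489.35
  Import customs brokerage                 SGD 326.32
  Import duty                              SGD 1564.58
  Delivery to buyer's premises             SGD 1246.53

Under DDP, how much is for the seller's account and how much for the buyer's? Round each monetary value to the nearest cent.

Seller: SGD 383196.69; buyer: SGD 0.00

DDP: the seller bears all costs including import duty.
Seller's account: goods 370072.69 + inland to port 1050.20 + export clearance 118.47 + origin terminal 596.02 + freight 7732.53 + destination terminal 489.35 + brokerage 326.32 + duty 1564.58 + delivery 1246.53 = 383196.69
Buyer's account: 0.00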